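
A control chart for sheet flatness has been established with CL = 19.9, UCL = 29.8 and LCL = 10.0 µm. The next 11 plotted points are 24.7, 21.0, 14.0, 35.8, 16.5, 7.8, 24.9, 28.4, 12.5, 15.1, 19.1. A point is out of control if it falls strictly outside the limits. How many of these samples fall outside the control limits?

2

Compare each point to [10.0, 29.8]: sample 4 = 35.8 > UCL; sample 6 = 7.8 < LCL.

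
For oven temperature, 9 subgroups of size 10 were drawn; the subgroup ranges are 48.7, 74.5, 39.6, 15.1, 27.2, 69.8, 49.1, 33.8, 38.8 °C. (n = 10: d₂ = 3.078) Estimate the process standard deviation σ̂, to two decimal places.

R̄ = (48.7 + 74.5 + 39.6 + 15.1 + 27.2 + 69.8 + 49.1 + 33.8 + 38.8) / 9 = 44.0667
σ̂ = R̄ / d₂ = 44.0667 / 3.078 = 14.3167

14.32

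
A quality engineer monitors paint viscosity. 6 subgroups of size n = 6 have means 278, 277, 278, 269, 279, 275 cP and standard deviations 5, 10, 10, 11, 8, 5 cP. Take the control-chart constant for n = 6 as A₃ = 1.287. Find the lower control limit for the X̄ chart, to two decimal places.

X̄̄ = (278 + 277 + 278 + 269 + 279 + 275) / 6 = 276.0000
s̄ = (5 + 10 + 10 + 11 + 8 + 5) / 6 = 8.1667
LCL = X̄̄ − A₃·s̄ = 276.0000 − 1.287 × 8.1667 = 265.4895

265.49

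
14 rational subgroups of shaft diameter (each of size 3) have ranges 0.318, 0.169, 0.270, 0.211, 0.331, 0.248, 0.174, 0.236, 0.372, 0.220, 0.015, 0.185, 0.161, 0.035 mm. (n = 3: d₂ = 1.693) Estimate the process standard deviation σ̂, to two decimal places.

R̄ = (0.318 + 0.169 + 0.270 + 0.211 + 0.331 + 0.248 + 0.174 + 0.236 + 0.372 + 0.220 + 0.015 + 0.185 + 0.161 + 0.035) / 14 = 0.2104
σ̂ = R̄ / d₂ = 0.2104 / 1.693 = 0.1243

0.12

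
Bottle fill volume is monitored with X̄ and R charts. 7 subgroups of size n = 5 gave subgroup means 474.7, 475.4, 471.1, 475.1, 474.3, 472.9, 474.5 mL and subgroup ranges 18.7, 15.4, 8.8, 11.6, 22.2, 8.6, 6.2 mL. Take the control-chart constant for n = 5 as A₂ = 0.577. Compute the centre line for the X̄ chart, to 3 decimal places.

474.000

X̄̄ = (474.7 + 475.4 + 471.1 + 475.1 + 474.3 + 472.9 + 474.5) / 7 = 3318.0000 / 7 = 474.0000
CL = X̄̄ = 474.0000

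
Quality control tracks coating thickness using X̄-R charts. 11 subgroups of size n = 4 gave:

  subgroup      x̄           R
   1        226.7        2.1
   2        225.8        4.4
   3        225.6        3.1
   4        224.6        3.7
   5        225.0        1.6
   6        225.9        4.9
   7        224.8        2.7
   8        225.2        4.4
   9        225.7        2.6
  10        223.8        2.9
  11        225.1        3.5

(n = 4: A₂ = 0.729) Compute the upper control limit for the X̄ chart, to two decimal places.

X̄̄ = (226.7 + 225.8 + 225.6 + 224.6 + 225.0 + 225.9 + 224.8 + 225.2 + 225.7 + 223.8 + 225.1) / 11 = 2478.2000 / 11 = 225.2909
R̄ = (2.1 + 4.4 + 3.1 + 3.7 + 1.6 + 4.9 + 2.7 + 4.4 + 2.6 + 2.9 + 3.5) / 11 = 35.9000 / 11 = 3.2636
UCL = X̄̄ + A₂·R̄ = 225.2909 + 0.729 × 3.2636 = 227.6701

227.67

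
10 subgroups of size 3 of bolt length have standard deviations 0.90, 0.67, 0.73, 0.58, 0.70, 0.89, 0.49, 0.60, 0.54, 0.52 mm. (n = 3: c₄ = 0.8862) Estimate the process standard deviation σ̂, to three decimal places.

0.747

s̄ = (0.90 + 0.67 + 0.73 + 0.58 + 0.70 + 0.89 + 0.49 + 0.60 + 0.54 + 0.52) / 10 = 0.6620
σ̂ = s̄ / c₄ = 0.6620 / 0.8862 = 0.7470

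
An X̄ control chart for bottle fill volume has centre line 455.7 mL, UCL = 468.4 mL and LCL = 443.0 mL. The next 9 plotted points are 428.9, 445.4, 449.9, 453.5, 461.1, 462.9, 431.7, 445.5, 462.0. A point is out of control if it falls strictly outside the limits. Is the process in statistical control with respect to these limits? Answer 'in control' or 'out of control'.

Compare each point to [443.0, 468.4]: sample 1 = 428.9 < LCL; sample 7 = 431.7 < LCL.

out of control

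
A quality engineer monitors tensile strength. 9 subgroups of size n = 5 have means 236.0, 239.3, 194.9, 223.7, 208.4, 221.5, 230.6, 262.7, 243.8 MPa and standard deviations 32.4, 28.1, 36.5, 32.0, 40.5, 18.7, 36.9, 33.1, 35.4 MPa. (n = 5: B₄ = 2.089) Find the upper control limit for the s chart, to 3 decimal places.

68.148

s̄ = (32.4 + 28.1 + 36.5 + 32.0 + 40.5 + 18.7 + 36.9 + 33.1 + 35.4) / 9 = 32.6222
UCL_s = B₄·s̄ = 2.089 × 32.6222 = 68.1478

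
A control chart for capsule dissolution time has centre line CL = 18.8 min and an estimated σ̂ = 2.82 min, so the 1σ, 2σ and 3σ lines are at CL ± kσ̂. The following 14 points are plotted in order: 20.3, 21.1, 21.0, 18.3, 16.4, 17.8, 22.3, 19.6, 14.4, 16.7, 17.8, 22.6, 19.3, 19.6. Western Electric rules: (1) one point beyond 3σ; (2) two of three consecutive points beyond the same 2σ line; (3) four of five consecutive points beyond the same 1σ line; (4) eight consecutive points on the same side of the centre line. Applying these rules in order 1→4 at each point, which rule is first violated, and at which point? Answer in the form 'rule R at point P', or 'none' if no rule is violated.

none

Zone of each point (C = within 1σ̂, B = 1σ̂–2σ̂, A = 2σ̂–3σ̂, * = beyond 3σ̂; sign = side of CL): 1:+C, 2:+C, 3:+C, 4:-C, 5:-C, 6:-C, 7:+B, 8:+C, 9:-B, 10:-C, 11:-C, 12:+B, 13:+C, 14:+C
No rule fires across all 14 points.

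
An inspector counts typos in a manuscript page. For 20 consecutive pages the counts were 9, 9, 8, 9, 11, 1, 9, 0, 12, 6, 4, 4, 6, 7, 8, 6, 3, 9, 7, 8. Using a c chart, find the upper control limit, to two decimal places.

14.62

c̄ = (9 + 9 + 8 + 9 + 11 + 1 + 9 + 0 + 12 + 6 + 4 + 4 + 6 + 7 + 8 + 6 + 3 + 9 + 7 + 8) / 20 = 136 / 20 = 6.8000
UCL = c̄ + 3√c̄ = 6.8000 + 3 × √6.8000 = 6.8000 + 3 × 2.6077 = 14.6230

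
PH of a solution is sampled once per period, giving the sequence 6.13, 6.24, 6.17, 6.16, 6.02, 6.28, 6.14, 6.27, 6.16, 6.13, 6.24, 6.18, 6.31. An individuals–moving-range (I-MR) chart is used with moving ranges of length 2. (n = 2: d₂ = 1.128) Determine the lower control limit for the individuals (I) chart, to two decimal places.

5.90

X̄ = (6.13 + 6.24 + 6.17 + 6.16 + 6.02 + 6.28 + 6.14 + 6.27 + 6.16 + 6.13 + 6.24 + 6.18 + 6.31) / 13 = 6.1869
Moving ranges: 0.11, 0.07, 0.01, 0.14, 0.26, 0.14, 0.13, 0.11, 0.03, 0.11, 0.06, 0.13; M̄R̄ = 1.3000 / 12 = 0.1083
LCL = X̄ − 3·M̄R̄/d₂ = 6.1869 − 3 × 0.1083 / 1.128 = 5.8988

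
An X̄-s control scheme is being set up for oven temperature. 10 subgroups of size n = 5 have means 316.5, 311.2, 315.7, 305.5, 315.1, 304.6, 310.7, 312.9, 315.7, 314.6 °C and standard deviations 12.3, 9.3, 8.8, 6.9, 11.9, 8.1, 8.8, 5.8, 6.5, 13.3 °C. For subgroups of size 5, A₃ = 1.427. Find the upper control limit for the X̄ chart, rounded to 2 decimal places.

X̄̄ = (316.5 + 311.2 + 315.7 + 305.5 + 315.1 + 304.6 + 310.7 + 312.9 + 315.7 + 314.6) / 10 = 312.2500
s̄ = (12.3 + 9.3 + 8.8 + 6.9 + 11.9 + 8.1 + 8.8 + 5.8 + 6.5 + 13.3) / 10 = 9.1700
UCL = X̄̄ + A₃·s̄ = 312.2500 + 1.427 × 9.1700 = 325.3356

325.34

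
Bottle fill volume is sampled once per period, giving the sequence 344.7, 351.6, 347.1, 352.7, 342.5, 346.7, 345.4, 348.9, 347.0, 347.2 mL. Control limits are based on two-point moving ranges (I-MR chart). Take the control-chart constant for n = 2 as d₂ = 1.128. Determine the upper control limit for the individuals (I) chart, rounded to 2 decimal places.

X̄ = (344.7 + 351.6 + 347.1 + 352.7 + 342.5 + 346.7 + 345.4 + 348.9 + 347.0 + 347.2) / 10 = 347.3800
Moving ranges: 6.9, 4.5, 5.6, 10.2, 4.2, 1.3, 3.5, 1.9, 0.2; M̄R̄ = 38.3000 / 9 = 4.2556
UCL = X̄ + 3·M̄R̄/d₂ = 347.3800 + 3 × 4.2556 / 1.128 = 358.6980

358.70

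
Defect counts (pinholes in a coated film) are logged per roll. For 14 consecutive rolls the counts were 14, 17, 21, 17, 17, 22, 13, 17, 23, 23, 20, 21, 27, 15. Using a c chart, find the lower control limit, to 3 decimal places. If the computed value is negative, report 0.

5.970

c̄ = (14 + 17 + 21 + 17 + 17 + 22 + 13 + 17 + 23 + 23 + 20 + 21 + 27 + 15) / 14 = 267 / 14 = 19.0714
LCL = c̄ − 3√c̄ = 19.0714 − 3 × 4.3671 = 5.9702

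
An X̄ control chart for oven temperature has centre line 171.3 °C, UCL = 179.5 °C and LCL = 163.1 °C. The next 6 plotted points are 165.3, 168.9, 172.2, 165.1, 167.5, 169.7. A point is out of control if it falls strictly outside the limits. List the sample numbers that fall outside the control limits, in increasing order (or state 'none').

All 6 points lie within [163.1, 179.5].

none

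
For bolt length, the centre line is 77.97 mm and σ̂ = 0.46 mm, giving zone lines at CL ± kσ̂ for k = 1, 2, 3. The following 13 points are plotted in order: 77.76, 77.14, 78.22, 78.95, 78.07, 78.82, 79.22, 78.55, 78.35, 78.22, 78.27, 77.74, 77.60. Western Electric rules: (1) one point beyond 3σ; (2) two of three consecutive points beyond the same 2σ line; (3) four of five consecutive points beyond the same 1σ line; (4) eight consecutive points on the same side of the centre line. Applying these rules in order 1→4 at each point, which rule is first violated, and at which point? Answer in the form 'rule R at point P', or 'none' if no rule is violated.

rule 3 at point 8

Zone of each point (C = within 1σ̂, B = 1σ̂–2σ̂, A = 2σ̂–3σ̂, * = beyond 3σ̂; sign = side of CL): 1:-C, 2:-B, 3:+C, 4:+A, 5:+C, 6:+B, 7:+A, 8:+B, 9:+C, 10:+C, 11:+C, 12:-C, 13:-C
Rule 3 (four of five consecutive points beyond the same 1σ limit) is satisfied at point 8.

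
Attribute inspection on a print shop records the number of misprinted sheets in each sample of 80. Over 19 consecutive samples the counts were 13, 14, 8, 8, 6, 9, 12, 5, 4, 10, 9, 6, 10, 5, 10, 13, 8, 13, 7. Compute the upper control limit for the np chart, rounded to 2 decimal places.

17.40

p̄ = Σdᵢ / (k·n) = 170 / (19 × 80) = 0.11184
UCL = np̄ + 3·√(np̄(1−p̄)) = 8.9474 + 3 × √(8.9474×0.88816) = 8.9474 + 3 × 2.8190 = 17.4043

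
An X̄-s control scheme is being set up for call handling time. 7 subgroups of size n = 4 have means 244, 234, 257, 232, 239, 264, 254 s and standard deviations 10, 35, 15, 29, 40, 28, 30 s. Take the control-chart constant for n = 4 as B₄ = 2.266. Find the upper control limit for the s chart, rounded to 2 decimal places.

60.53

s̄ = (10 + 35 + 15 + 29 + 40 + 28 + 30) / 7 = 26.7143
UCL_s = B₄·s̄ = 2.266 × 26.7143 = 60.5346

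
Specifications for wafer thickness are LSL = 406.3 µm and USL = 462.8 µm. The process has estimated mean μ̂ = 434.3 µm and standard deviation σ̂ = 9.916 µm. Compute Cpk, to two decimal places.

Cpu = (USL − μ̂) / (3σ̂) = (462.8 − 434.3) / (3 × 9.916) = 0.9580; Cpl = (μ̂ − LSL) / (3σ̂) = (434.3 − 406.3) / (3 × 9.916) = 0.9412; Cpk = min(Cpu, Cpl) = 0.9412

0.94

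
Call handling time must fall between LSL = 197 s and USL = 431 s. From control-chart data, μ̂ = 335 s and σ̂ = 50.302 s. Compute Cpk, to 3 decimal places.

0.636

Cpu = (USL − μ̂) / (3σ̂) = (431 − 335) / (3 × 50.302) = 0.6362; Cpl = (μ̂ − LSL) / (3σ̂) = (335 − 197) / (3 × 50.302) = 0.9145; Cpk = min(Cpu, Cpl) = 0.6362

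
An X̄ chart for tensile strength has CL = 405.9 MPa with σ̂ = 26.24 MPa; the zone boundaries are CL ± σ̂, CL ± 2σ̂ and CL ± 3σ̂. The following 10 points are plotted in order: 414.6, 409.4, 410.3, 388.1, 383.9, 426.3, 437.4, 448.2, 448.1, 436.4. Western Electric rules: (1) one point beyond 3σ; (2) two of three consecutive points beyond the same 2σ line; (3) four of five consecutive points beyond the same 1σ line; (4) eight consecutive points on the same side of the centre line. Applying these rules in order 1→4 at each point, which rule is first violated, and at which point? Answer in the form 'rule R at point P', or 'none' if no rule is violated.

rule 3 at point 10

Zone of each point (C = within 1σ̂, B = 1σ̂–2σ̂, A = 2σ̂–3σ̂, * = beyond 3σ̂; sign = side of CL): 1:+C, 2:+C, 3:+C, 4:-C, 5:-C, 6:+C, 7:+B, 8:+B, 9:+B, 10:+B
Rule 3 (four of five consecutive points beyond the same 1σ limit) is satisfied at point 10.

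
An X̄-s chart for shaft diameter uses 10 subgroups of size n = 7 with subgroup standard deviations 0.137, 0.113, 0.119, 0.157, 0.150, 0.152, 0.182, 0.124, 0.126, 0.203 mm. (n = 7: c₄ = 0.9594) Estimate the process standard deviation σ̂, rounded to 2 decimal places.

s̄ = (0.137 + 0.113 + 0.119 + 0.157 + 0.150 + 0.152 + 0.182 + 0.124 + 0.126 + 0.203) / 10 = 0.1463
σ̂ = s̄ / c₄ = 0.1463 / 0.9594 = 0.1525

0.15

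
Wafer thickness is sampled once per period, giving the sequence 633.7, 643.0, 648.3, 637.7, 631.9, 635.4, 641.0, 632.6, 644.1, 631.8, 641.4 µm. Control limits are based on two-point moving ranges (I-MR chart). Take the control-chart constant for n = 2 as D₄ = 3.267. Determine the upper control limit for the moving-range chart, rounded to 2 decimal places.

Moving ranges: 9.3, 5.3, 10.6, 5.8, 3.5, 5.6, 8.4, 11.5, 12.3, 9.6; M̄R̄ = 81.9000 / 10 = 8.1900
UCL_MR = D₄·M̄R̄ = 3.267 × 8.1900 = 26.7567

26.76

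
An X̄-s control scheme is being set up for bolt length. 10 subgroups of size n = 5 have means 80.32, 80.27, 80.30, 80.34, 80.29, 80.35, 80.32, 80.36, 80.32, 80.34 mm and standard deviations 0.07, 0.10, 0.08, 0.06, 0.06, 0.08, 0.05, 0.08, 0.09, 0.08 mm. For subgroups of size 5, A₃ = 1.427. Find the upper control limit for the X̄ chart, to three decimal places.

X̄̄ = (80.32 + 80.27 + 80.30 + 80.34 + 80.29 + 80.35 + 80.32 + 80.36 + 80.32 + 80.34) / 10 = 80.3210
s̄ = (0.07 + 0.10 + 0.08 + 0.06 + 0.06 + 0.08 + 0.05 + 0.08 + 0.09 + 0.08) / 10 = 0.0750
UCL = X̄̄ + A₃·s̄ = 80.3210 + 1.427 × 0.0750 = 80.4280

80.428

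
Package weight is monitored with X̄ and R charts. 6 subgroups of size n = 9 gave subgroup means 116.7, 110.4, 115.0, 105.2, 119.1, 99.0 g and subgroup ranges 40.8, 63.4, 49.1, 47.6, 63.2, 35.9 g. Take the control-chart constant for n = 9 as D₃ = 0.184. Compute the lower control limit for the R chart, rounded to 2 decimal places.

9.20

R̄ = (40.8 + 63.4 + 49.1 + 47.6 + 63.2 + 35.9) / 6 = 300.0000 / 6 = 50.0000
LCL_R = D₃·R̄ = 0.184 × 50.0000 = 9.2000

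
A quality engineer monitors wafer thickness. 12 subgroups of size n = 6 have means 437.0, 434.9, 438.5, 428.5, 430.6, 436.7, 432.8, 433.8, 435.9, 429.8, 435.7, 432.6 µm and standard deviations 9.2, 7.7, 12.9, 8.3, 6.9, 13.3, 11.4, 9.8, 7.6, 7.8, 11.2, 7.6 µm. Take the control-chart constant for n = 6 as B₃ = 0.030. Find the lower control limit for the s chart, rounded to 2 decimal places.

s̄ = (9.2 + 7.7 + 12.9 + 8.3 + 6.9 + 13.3 + 11.4 + 9.8 + 7.6 + 7.8 + 11.2 + 7.6) / 12 = 9.4750
LCL_s = B₃·s̄ = 0.030 × 9.4750 = 0.2843

0.28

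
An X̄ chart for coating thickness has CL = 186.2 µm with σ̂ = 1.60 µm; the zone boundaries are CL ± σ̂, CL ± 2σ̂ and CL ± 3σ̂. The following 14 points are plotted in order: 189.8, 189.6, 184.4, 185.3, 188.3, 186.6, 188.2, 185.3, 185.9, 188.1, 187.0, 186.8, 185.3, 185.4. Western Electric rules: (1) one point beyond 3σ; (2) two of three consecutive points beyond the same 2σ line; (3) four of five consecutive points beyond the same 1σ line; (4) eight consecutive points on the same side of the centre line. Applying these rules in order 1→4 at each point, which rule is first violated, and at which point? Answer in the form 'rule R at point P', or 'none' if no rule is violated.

Zone of each point (C = within 1σ̂, B = 1σ̂–2σ̂, A = 2σ̂–3σ̂, * = beyond 3σ̂; sign = side of CL): 1:+A, 2:+A, 3:-B, 4:-C, 5:+B, 6:+C, 7:+B, 8:-C, 9:-C, 10:+B, 11:+C, 12:+C, 13:-C, 14:-C
Rule 2 (two of three consecutive points beyond the same 2σ limit) is satisfied at point 2.

rule 2 at point 2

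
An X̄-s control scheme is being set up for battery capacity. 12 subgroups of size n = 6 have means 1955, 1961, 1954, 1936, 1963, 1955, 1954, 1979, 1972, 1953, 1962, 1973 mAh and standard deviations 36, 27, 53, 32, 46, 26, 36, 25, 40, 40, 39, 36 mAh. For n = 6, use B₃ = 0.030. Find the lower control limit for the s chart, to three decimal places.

s̄ = (36 + 27 + 53 + 32 + 46 + 26 + 36 + 25 + 40 + 40 + 39 + 36) / 12 = 36.3333
LCL_s = B₃·s̄ = 0.030 × 36.3333 = 1.0900

1.090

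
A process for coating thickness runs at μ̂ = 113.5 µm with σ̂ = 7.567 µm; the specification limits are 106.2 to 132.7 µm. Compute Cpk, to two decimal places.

Cpu = (USL − μ̂) / (3σ̂) = (132.7 − 113.5) / (3 × 7.567) = 0.8458; Cpl = (μ̂ − LSL) / (3σ̂) = (113.5 − 106.2) / (3 × 7.567) = 0.3216; Cpk = min(Cpu, Cpl) = 0.3216

0.32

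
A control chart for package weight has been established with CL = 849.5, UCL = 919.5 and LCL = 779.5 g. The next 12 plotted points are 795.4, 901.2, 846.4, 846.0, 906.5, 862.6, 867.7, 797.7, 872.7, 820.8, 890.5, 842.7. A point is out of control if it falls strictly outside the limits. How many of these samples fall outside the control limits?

All 12 points lie within [779.5, 919.5].

0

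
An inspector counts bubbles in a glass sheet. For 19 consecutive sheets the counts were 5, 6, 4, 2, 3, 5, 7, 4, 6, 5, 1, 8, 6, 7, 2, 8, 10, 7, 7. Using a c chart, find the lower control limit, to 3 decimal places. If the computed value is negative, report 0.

c̄ = (5 + 6 + 4 + 2 + 3 + 5 + 7 + 4 + 6 + 5 + 1 + 8 + 6 + 7 + 2 + 8 + 10 + 7 + 7) / 19 = 103 / 19 = 5.4211
LCL = c̄ − 3√c̄ = 5.4211 − 3 × 2.3283 = -1.5639 → 0 (cannot be negative)

0.000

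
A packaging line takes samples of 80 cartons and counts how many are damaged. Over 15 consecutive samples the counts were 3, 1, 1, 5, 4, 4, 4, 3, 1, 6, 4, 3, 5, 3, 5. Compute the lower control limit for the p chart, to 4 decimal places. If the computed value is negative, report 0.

0.0000

p̄ = Σdᵢ / (k·n) = 52 / (15 × 80) = 0.04333
LCL = p̄ − 3·√(p̄(1−p̄)/n) = 0.04333 − 3 × 0.02276 = -0.02496 → 0 (negative, so LCL = 0)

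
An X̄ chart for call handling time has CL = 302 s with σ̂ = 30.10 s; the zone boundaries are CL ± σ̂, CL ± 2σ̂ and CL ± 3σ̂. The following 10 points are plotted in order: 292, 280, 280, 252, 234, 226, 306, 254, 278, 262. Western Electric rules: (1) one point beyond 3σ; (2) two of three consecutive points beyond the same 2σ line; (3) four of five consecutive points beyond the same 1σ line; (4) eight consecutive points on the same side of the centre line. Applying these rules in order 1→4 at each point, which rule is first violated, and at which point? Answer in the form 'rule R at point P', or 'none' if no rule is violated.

rule 2 at point 6

Zone of each point (C = within 1σ̂, B = 1σ̂–2σ̂, A = 2σ̂–3σ̂, * = beyond 3σ̂; sign = side of CL): 1:-C, 2:-C, 3:-C, 4:-B, 5:-A, 6:-A, 7:+C, 8:-B, 9:-C, 10:-B
Rule 2 (two of three consecutive points beyond the same 2σ limit) is satisfied at point 6.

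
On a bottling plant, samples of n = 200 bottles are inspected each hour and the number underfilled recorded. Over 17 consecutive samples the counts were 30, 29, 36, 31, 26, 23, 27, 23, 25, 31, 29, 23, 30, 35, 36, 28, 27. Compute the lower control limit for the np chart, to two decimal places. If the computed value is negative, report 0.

p̄ = Σdᵢ / (k·n) = 489 / (17 × 200) = 0.14382
LCL = np̄ − 3·√(np̄(1−p̄)) = 28.7647 − 3 × 4.9626 = 13.8768

13.88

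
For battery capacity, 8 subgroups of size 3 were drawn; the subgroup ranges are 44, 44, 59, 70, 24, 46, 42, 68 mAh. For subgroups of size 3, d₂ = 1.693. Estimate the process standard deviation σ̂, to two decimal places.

29.31

R̄ = (44 + 44 + 59 + 70 + 24 + 46 + 42 + 68) / 8 = 49.6250
σ̂ = R̄ / d₂ = 49.6250 / 1.693 = 29.3119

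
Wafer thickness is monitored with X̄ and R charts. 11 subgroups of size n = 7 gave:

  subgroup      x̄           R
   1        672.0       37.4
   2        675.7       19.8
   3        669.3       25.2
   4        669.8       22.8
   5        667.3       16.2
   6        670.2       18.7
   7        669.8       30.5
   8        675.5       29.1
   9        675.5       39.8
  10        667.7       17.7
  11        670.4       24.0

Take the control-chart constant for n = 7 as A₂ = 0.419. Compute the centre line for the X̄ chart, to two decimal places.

X̄̄ = (672.0 + 675.7 + 669.3 + 669.8 + 667.3 + 670.2 + 669.8 + 675.5 + 675.5 + 667.7 + 670.4) / 11 = 7383.2000 / 11 = 671.2000
CL = X̄̄ = 671.2000

671.20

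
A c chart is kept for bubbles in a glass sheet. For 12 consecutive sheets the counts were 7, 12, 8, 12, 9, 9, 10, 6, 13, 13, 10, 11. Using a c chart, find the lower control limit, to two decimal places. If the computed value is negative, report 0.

c̄ = (7 + 12 + 8 + 12 + 9 + 9 + 10 + 6 + 13 + 13 + 10 + 11) / 12 = 120 / 12 = 10.0000
LCL = c̄ − 3√c̄ = 10.0000 − 3 × 3.1623 = 0.5132

0.51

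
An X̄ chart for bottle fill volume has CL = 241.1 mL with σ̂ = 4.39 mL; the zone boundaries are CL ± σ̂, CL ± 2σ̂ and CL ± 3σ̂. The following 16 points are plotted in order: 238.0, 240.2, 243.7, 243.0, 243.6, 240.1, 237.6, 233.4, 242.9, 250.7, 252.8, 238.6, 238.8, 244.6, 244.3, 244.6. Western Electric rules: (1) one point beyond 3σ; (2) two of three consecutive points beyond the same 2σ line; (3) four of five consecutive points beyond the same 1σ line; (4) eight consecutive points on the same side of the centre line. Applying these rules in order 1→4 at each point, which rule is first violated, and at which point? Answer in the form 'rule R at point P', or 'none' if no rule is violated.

rule 2 at point 11

Zone of each point (C = within 1σ̂, B = 1σ̂–2σ̂, A = 2σ̂–3σ̂, * = beyond 3σ̂; sign = side of CL): 1:-C, 2:-C, 3:+C, 4:+C, 5:+C, 6:-C, 7:-C, 8:-B, 9:+C, 10:+A, 11:+A, 12:-C, 13:-C, 14:+C, 15:+C, 16:+C
Rule 2 (two of three consecutive points beyond the same 2σ limit) is satisfied at point 11.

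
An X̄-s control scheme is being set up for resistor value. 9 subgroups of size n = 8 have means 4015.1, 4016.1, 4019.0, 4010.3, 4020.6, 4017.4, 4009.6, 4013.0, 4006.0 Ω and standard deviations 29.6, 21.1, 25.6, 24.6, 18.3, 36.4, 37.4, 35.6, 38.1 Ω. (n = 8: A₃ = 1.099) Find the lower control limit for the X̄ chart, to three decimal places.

3981.555

X̄̄ = (4015.1 + 4016.1 + 4019.0 + 4010.3 + 4020.6 + 4017.4 + 4009.6 + 4013.0 + 4006.0) / 9 = 4014.1222
s̄ = (29.6 + 21.1 + 25.6 + 24.6 + 18.3 + 36.4 + 37.4 + 35.6 + 38.1) / 9 = 29.6333
LCL = X̄̄ − A₃·s̄ = 4014.1222 − 1.099 × 29.6333 = 3981.5552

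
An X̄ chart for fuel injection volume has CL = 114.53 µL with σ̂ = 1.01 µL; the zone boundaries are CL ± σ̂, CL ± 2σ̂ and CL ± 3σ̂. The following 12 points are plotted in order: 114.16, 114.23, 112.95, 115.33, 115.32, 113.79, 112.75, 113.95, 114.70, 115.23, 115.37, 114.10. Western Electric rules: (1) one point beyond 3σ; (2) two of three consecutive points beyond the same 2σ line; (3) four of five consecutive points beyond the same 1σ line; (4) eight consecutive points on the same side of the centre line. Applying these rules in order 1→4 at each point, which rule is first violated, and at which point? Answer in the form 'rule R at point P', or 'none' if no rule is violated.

none

Zone of each point (C = within 1σ̂, B = 1σ̂–2σ̂, A = 2σ̂–3σ̂, * = beyond 3σ̂; sign = side of CL): 1:-C, 2:-C, 3:-B, 4:+C, 5:+C, 6:-C, 7:-B, 8:-C, 9:+C, 10:+C, 11:+C, 12:-C
No rule fires across all 12 points.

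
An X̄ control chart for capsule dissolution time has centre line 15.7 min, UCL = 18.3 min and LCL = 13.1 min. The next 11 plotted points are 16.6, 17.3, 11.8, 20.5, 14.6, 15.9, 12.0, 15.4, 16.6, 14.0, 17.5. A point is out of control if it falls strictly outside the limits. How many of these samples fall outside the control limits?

Compare each point to [13.1, 18.3]: sample 3 = 11.8 < LCL; sample 4 = 20.5 > UCL; sample 7 = 12.0 < LCL.

3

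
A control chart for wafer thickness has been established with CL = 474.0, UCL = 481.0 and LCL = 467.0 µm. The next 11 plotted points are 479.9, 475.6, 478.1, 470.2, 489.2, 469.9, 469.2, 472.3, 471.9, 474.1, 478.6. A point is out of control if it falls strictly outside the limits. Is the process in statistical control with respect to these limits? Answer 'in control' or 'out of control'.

out of control

Compare each point to [467.0, 481.0]: sample 5 = 489.2 > UCL.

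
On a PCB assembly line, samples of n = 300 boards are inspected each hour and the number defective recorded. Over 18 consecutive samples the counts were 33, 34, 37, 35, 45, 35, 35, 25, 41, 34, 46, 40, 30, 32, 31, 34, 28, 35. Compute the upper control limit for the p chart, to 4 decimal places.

p̄ = Σdᵢ / (k·n) = 630 / (18 × 300) = 0.11667
UCL = p̄ + 3·√(p̄(1−p̄)/n) = 0.11667 + 3 × √(0.11667×0.88333/300) = 0.11667 + 3 × 0.01853 = 0.17227

0.1723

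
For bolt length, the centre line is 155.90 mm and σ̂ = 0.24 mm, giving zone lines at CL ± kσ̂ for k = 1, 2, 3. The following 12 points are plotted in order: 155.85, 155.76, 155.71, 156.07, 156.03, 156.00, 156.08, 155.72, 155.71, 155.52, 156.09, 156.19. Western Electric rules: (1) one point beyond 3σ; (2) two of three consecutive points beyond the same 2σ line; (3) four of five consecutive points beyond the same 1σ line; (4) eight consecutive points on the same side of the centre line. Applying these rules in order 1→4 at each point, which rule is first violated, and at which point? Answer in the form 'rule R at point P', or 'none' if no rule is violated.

none

Zone of each point (C = within 1σ̂, B = 1σ̂–2σ̂, A = 2σ̂–3σ̂, * = beyond 3σ̂; sign = side of CL): 1:-C, 2:-C, 3:-C, 4:+C, 5:+C, 6:+C, 7:+C, 8:-C, 9:-C, 10:-B, 11:+C, 12:+B
No rule fires across all 12 points.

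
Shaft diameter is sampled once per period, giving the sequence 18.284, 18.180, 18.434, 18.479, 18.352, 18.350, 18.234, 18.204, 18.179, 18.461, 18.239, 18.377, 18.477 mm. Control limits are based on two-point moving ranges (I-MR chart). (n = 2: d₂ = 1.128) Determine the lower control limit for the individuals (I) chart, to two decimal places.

18.01

X̄ = (18.284 + 18.180 + 18.434 + 18.479 + 18.352 + 18.350 + 18.234 + 18.204 + 18.179 + 18.461 + 18.239 + 18.377 + 18.477) / 13 = 18.3269
Moving ranges: 0.104, 0.254, 0.045, 0.127, 0.002, 0.116, 0.030, 0.025, 0.282, 0.222, 0.138, 0.100; M̄R̄ = 1.4450 / 12 = 0.1204
LCL = X̄ − 3·M̄R̄/d₂ = 18.3269 − 3 × 0.1204 / 1.128 = 18.0067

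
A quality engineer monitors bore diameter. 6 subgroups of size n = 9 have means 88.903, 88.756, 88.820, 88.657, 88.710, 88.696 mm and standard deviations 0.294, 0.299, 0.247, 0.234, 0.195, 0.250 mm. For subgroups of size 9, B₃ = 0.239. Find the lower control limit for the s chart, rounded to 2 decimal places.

s̄ = (0.294 + 0.299 + 0.247 + 0.234 + 0.195 + 0.250) / 6 = 0.2532
LCL_s = B₃·s̄ = 0.239 × 0.2532 = 0.0605

0.06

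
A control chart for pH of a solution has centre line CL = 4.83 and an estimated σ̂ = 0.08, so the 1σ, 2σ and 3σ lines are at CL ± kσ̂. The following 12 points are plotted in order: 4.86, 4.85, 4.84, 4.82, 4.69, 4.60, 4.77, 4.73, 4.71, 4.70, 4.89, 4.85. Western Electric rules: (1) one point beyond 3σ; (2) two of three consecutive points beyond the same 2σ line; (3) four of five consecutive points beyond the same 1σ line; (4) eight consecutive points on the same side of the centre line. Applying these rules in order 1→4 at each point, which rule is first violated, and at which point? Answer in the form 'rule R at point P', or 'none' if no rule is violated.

rule 3 at point 9

Zone of each point (C = within 1σ̂, B = 1σ̂–2σ̂, A = 2σ̂–3σ̂, * = beyond 3σ̂; sign = side of CL): 1:+C, 2:+C, 3:+C, 4:-C, 5:-B, 6:-A, 7:-C, 8:-B, 9:-B, 10:-B, 11:+C, 12:+C
Rule 3 (four of five consecutive points beyond the same 1σ limit) is satisfied at point 9.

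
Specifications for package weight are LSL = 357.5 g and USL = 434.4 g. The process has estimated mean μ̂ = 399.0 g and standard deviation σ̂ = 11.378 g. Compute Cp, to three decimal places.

Cp = (USL − LSL) / (6σ̂) = (434.4 − 357.5) / (6 × 11.378) = 76.9000 / 68.2680 = 1.1264

1.126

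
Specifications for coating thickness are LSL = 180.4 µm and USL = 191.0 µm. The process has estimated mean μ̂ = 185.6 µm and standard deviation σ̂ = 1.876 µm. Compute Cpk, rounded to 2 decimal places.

Cpu = (USL − μ̂) / (3σ̂) = (191.0 − 185.6) / (3 × 1.876) = 0.9595; Cpl = (μ̂ − LSL) / (3σ̂) = (185.6 − 180.4) / (3 × 1.876) = 0.9240; Cpk = min(Cpu, Cpl) = 0.9240

0.92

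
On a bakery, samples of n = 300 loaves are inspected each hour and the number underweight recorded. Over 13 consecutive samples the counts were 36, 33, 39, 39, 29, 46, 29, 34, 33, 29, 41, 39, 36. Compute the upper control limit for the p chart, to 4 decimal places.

p̄ = Σdᵢ / (k·n) = 463 / (13 × 300) = 0.11872
UCL = p̄ + 3·√(p̄(1−p̄)/n) = 0.11872 + 3 × √(0.11872×0.88128/300) = 0.11872 + 3 × 0.01867 = 0.17474

0.1747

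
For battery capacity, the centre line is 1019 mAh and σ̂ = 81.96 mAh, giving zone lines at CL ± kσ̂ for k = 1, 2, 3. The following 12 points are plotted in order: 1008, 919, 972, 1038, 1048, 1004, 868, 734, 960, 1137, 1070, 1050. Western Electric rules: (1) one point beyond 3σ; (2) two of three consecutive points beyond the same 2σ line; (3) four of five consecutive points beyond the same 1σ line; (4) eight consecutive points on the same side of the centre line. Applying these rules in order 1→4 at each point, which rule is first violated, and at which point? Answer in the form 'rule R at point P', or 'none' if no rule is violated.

rule 1 at point 8

Zone of each point (C = within 1σ̂, B = 1σ̂–2σ̂, A = 2σ̂–3σ̂, * = beyond 3σ̂; sign = side of CL): 1:-C, 2:-B, 3:-C, 4:+C, 5:+C, 6:-C, 7:-B, 8:-*, 9:-C, 10:+B, 11:+C, 12:+C
Rule 1 (one point beyond the 3σ limits) is satisfied at point 8.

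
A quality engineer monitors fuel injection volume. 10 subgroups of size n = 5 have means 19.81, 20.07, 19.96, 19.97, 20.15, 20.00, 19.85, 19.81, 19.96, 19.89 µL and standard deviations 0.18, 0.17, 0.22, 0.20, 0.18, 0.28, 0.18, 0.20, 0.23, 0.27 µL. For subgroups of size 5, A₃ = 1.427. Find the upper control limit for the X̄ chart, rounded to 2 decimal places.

X̄̄ = (19.81 + 20.07 + 19.96 + 19.97 + 20.15 + 20.00 + 19.85 + 19.81 + 19.96 + 19.89) / 10 = 19.9470
s̄ = (0.18 + 0.17 + 0.22 + 0.20 + 0.18 + 0.28 + 0.18 + 0.20 + 0.23 + 0.27) / 10 = 0.2110
UCL = X̄̄ + A₃·s̄ = 19.9470 + 1.427 × 0.2110 = 20.2481

20.25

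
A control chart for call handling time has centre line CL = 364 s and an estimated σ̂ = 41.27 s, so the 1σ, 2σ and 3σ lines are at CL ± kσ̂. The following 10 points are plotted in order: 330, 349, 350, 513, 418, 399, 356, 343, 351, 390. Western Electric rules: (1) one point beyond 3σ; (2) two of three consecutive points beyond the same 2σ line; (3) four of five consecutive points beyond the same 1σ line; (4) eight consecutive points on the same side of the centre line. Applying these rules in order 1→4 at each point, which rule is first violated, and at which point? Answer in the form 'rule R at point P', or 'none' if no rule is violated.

rule 1 at point 4

Zone of each point (C = within 1σ̂, B = 1σ̂–2σ̂, A = 2σ̂–3σ̂, * = beyond 3σ̂; sign = side of CL): 1:-C, 2:-C, 3:-C, 4:+*, 5:+B, 6:+C, 7:-C, 8:-C, 9:-C, 10:+C
Rule 1 (one point beyond the 3σ limits) is satisfied at point 4.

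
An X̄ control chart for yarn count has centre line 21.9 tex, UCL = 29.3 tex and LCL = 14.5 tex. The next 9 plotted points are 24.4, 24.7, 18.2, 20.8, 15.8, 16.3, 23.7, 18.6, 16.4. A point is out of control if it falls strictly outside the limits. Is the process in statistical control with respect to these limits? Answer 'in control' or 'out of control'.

in control

All 9 points lie within [14.5, 29.3].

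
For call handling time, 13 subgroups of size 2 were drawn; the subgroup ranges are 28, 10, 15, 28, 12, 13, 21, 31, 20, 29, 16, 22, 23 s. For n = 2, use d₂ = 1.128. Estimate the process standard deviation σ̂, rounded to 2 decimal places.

18.28

R̄ = (28 + 10 + 15 + 28 + 12 + 13 + 21 + 31 + 20 + 29 + 16 + 22 + 23) / 13 = 20.6154
σ̂ = R̄ / d₂ = 20.6154 / 1.128 = 18.2761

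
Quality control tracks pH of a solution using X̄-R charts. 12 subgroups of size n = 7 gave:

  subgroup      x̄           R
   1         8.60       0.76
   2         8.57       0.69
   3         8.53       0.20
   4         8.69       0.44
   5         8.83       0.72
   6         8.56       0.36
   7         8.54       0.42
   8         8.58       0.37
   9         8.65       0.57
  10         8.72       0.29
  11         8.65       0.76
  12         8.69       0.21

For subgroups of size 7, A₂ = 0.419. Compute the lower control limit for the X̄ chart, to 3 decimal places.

8.432

X̄̄ = (8.60 + 8.57 + 8.53 + 8.69 + 8.83 + 8.56 + 8.54 + 8.58 + 8.65 + 8.72 + 8.65 + 8.69) / 12 = 103.6100 / 12 = 8.6342
R̄ = (0.76 + 0.69 + 0.20 + 0.44 + 0.72 + 0.36 + 0.42 + 0.37 + 0.57 + 0.29 + 0.76 + 0.21) / 12 = 5.7900 / 12 = 0.4825
LCL = X̄̄ − A₂·R̄ = 8.6342 − 0.419 × 0.4825 = 8.4320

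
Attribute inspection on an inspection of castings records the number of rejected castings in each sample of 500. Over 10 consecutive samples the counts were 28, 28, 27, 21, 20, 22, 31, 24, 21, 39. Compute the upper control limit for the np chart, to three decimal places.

p̄ = Σdᵢ / (k·n) = 261 / (10 × 500) = 0.05220
UCL = np̄ + 3·√(np̄(1−p̄)) = 26.1000 + 3 × √(26.1000×0.94780) = 26.1000 + 3 × 4.9737 = 41.0211

41.021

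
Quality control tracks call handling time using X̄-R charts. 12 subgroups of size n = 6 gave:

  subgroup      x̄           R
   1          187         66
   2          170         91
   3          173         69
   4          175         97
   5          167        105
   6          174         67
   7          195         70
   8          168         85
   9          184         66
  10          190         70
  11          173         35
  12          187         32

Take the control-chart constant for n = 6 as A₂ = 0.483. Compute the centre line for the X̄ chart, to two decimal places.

178.58

X̄̄ = (187 + 170 + 173 + 175 + 167 + 174 + 195 + 168 + 184 + 190 + 173 + 187) / 12 = 2143.0000 / 12 = 178.5833
CL = X̄̄ = 178.5833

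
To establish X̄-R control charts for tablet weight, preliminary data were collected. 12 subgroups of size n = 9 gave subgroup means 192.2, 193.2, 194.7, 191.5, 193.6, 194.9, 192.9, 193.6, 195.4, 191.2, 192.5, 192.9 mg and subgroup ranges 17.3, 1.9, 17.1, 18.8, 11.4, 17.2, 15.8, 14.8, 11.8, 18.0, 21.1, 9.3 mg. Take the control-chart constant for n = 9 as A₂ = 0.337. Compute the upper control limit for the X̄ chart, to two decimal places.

X̄̄ = (192.2 + 193.2 + 194.7 + 191.5 + 193.6 + 194.9 + 192.9 + 193.6 + 195.4 + 191.2 + 192.5 + 192.9) / 12 = 2318.6000 / 12 = 193.2167
R̄ = (17.3 + 1.9 + 17.1 + 18.8 + 11.4 + 17.2 + 15.8 + 14.8 + 11.8 + 18.0 + 21.1 + 9.3) / 12 = 174.5000 / 12 = 14.5417
UCL = X̄̄ + A₂·R̄ = 193.2167 + 0.337 × 14.5417 = 198.1172

198.12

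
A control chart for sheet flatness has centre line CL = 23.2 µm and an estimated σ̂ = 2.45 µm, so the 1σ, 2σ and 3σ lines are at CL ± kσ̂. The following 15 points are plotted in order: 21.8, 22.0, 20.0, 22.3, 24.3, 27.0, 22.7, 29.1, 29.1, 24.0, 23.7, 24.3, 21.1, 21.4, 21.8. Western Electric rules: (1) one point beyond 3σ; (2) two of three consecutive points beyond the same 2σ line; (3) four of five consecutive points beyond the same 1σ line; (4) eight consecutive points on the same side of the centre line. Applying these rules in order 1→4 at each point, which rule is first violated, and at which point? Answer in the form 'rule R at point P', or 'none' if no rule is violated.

Zone of each point (C = within 1σ̂, B = 1σ̂–2σ̂, A = 2σ̂–3σ̂, * = beyond 3σ̂; sign = side of CL): 1:-C, 2:-C, 3:-B, 4:-C, 5:+C, 6:+B, 7:-C, 8:+A, 9:+A, 10:+C, 11:+C, 12:+C, 13:-C, 14:-C, 15:-C
Rule 2 (two of three consecutive points beyond the same 2σ limit) is satisfied at point 9.

rule 2 at point 9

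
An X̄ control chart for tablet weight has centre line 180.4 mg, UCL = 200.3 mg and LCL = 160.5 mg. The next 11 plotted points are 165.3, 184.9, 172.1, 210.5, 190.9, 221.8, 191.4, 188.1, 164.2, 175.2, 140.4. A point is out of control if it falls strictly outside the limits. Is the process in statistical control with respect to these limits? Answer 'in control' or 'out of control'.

Compare each point to [160.5, 200.3]: sample 4 = 210.5 > UCL; sample 6 = 221.8 > UCL; sample 11 = 140.4 < LCL.

out of control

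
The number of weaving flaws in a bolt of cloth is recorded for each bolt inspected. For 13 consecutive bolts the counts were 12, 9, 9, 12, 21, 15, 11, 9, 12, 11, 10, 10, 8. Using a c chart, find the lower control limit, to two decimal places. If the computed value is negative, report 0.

c̄ = (12 + 9 + 9 + 12 + 21 + 15 + 11 + 9 + 12 + 11 + 10 + 10 + 8) / 13 = 149 / 13 = 11.4615
LCL = c̄ − 3√c̄ = 11.4615 − 3 × 3.3855 = 1.3051

1.31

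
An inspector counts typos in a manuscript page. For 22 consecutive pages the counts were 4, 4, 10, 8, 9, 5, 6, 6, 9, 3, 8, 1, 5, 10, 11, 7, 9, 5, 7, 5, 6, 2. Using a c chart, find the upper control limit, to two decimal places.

13.93

c̄ = (4 + 4 + 10 + 8 + 9 + 5 + 6 + 6 + 9 + 3 + 8 + 1 + 5 + 10 + 11 + 7 + 9 + 5 + 7 + 5 + 6 + 2) / 22 = 140 / 22 = 6.3636
UCL = c̄ + 3√c̄ = 6.3636 + 3 × √6.3636 = 6.3636 + 3 × 2.5226 = 13.9315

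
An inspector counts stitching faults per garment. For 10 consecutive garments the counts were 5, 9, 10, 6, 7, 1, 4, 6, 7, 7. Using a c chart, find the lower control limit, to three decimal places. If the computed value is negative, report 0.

0.000

c̄ = (5 + 9 + 10 + 6 + 7 + 1 + 4 + 6 + 7 + 7) / 10 = 62 / 10 = 6.2000
LCL = c̄ − 3√c̄ = 6.2000 − 3 × 2.4900 = -1.2699 → 0 (cannot be negative)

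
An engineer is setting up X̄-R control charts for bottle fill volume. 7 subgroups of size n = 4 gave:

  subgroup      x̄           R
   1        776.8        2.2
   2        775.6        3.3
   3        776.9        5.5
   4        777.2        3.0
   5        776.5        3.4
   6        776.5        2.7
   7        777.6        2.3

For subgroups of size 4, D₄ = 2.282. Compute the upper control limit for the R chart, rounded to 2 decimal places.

R̄ = (2.2 + 3.3 + 5.5 + 3.0 + 3.4 + 2.7 + 2.3) / 7 = 22.4000 / 7 = 3.2000
UCL_R = D₄·R̄ = 2.282 × 3.2000 = 7.3024

7.30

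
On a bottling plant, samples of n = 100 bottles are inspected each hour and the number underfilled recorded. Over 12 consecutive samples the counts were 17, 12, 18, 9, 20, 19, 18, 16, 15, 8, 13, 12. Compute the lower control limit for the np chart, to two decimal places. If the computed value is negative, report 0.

4.11

p̄ = Σdᵢ / (k·n) = 177 / (12 × 100) = 0.14750
LCL = np̄ − 3·√(np̄(1−p̄)) = 14.7500 − 3 × 3.5460 = 4.1119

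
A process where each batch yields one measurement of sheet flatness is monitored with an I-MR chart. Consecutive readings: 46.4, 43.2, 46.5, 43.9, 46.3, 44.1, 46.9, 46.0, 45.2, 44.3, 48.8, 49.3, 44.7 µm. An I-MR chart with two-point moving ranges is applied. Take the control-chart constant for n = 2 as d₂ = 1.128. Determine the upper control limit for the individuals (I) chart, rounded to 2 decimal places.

52.18

X̄ = (46.4 + 43.2 + 46.5 + 43.9 + 46.3 + 44.1 + 46.9 + 46.0 + 45.2 + 44.3 + 48.8 + 49.3 + 44.7) / 13 = 45.8154
Moving ranges: 3.2, 3.3, 2.6, 2.4, 2.2, 2.8, 0.9, 0.8, 0.9, 4.5, 0.5, 4.6; M̄R̄ = 28.7000 / 12 = 2.3917
UCL = X̄ + 3·M̄R̄/d₂ = 45.8154 + 3 × 2.3917 / 1.128 = 52.1762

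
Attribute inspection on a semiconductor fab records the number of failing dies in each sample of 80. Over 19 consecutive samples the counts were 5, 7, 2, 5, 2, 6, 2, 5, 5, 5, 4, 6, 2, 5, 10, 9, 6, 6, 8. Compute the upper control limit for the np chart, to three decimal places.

11.915

p̄ = Σdᵢ / (k·n) = 100 / (19 × 80) = 0.06579
UCL = np̄ + 3·√(np̄(1−p̄)) = 5.2632 + 3 × √(5.2632×0.93421) = 5.2632 + 3 × 2.2174 = 11.9154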